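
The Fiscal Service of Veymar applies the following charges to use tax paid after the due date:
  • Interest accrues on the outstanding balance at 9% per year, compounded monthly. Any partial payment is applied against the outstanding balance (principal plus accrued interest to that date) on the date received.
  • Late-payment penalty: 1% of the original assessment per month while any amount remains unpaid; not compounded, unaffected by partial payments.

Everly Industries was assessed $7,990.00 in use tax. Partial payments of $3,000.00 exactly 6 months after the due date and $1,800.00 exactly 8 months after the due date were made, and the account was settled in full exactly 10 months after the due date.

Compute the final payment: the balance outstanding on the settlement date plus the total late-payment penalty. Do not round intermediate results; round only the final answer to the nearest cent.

Monthly rate = 9% ÷ 12 = 0.75%
Balance at month 6: $7,990.0000 × (1 + 0.0075)^6 = $8,356.3594…
After $3,000.00 payment: $8,356.3594… − $3,000.00 = $5,356.3594…
Balance at month 8: $5,356.3594… × (1 + 0.0075)^2 = $5,437.0060…
After $1,800.00 payment: $5,437.0060… − $1,800.00 = $3,637.0060…
Balance at month 10: $3,637.0060… × (1 + 0.0075)^2 = $3,691.7657…
Penalty: 10 × 1% × $7,990.00 = $799.00
Final settlement = outstanding balance + penalty = $3,691.7657… + $799.00 = $4,490.77

$4,490.77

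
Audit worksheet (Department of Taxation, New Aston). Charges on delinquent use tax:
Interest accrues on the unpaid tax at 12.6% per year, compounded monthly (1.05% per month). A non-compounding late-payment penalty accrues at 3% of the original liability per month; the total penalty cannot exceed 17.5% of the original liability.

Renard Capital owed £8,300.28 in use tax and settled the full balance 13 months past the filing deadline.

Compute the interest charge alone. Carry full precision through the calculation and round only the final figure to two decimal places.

Interest: £8,300.28 × ((1 + 0.0105)^13 − 1) = £8,300.28 × 0.1454394… = £1,207.1881…

£1,207.19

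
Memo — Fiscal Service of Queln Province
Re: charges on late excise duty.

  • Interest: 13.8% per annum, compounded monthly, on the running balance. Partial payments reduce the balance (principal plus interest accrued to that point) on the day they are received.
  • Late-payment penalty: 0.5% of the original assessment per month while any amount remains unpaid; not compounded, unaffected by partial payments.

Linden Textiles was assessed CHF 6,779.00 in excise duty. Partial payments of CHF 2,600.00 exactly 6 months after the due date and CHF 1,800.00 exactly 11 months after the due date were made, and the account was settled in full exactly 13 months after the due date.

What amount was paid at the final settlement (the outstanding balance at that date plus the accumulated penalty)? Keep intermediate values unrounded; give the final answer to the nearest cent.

Monthly rate = 13.8% ÷ 12 = 1.15%
Balance at month 6: CHF 6,779.0000 × (1 + 0.0115)^6 = CHF 7,260.4068…
After CHF 2,600.00 payment: CHF 7,260.4068… − CHF 2,600.00 = CHF 4,660.4068…
Balance at month 11: CHF 4,660.4068… × (1 + 0.0115)^5 = CHF 4,934.6149…
After CHF 1,800.00 payment: CHF 4,934.6149… − CHF 1,800.00 = CHF 3,134.6149…
Balance at month 13: CHF 3,134.6149… × (1 + 0.0115)^2 = CHF 3,207.1256…
Penalty: 13 × 0.5% × CHF 6,779.00 = CHF 440.64…
Final settlement = outstanding balance + penalty = CHF 3,207.1256… + CHF 440.64… = CHF 3,647.76

CHF 3,647.76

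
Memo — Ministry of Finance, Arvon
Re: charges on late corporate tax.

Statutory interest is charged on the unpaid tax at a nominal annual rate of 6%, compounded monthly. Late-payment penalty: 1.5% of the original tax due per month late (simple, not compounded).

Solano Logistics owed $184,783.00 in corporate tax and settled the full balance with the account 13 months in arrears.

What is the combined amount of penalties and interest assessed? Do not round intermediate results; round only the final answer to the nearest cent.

$48,410.60

Late-payment penalty: 13 × 1.5% × $184,783.00 = $36,032.69…
Interest (6%/yr ÷ 12 = 0.5%/month): $184,783.00 × ((1 + 0.005)^13 − 1) = $12,377.9112…
Penalties + interest = $36,032.6850 + $12,377.9112… = $48,410.60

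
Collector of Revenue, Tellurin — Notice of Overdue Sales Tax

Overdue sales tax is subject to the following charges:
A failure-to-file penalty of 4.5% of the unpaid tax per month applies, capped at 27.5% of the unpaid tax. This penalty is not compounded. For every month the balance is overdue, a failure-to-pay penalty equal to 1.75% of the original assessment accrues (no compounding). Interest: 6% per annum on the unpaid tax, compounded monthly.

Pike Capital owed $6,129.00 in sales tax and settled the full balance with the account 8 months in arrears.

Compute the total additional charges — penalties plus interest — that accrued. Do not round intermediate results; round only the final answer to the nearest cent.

$2,793.03

Failure-to-file: 8 × 4.5% × $6,129.00 = $2,206.44, capped at 27.5% × $6,129.00 = $1,685.48…
Failure-to-pay penalty: 8 × 1.75% × $6,129.00 = $858.06
Interest (6%/yr ÷ 12 = 0.5%/month): $6,129.00 × ((1 + 0.005)^8 − 1) = $249.4935…
Penalties + interest = $2,543.5350 + $249.4935… = $2,793.03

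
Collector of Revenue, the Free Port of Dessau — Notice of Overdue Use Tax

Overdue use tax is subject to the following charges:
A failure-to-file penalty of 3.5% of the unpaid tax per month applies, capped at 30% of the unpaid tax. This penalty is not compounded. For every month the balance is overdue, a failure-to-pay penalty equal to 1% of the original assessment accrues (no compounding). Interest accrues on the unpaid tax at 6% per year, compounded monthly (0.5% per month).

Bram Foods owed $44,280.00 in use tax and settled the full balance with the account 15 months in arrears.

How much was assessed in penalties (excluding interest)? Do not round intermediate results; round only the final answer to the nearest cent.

Failure-to-file: 15 × 3.5% × $44,280.00 = $23,247.00, capped at 30% × $44,280.00 = $13,284.00
Failure-to-pay penalty = 1% × $44,280.00 × 15 mo = $6,642.00
Total penalty = $13,284.00 + $6,642.00 = $19,926.00

$19,926.00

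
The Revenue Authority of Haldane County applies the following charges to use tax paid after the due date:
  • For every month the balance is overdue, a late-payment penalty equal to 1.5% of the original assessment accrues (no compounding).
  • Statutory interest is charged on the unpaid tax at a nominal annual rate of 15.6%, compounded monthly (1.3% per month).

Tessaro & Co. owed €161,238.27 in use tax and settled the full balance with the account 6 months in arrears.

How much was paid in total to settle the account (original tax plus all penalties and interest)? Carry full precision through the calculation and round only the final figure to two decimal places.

Late-payment penalty: 6 × 1.5% × €161,238.27 = €14,511.44…
Interest: €161,238.27 × ((1 + 0.013)^6 − 1) = €161,238.27 × 0.0805794… = €12,992.4783…
Total = €161,238.27 + €14,511.4443 + €12,992.4783… = €188,742.19

€188,742.19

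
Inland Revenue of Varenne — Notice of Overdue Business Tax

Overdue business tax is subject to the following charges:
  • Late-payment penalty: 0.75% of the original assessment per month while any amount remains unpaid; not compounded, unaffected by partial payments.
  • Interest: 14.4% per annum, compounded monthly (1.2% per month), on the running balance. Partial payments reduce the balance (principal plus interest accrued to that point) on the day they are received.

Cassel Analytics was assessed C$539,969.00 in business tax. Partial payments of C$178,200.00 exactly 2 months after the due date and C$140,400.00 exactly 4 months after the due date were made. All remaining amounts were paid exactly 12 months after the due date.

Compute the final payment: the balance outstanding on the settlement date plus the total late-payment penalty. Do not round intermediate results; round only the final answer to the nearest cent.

Balance at month 2: C$539,969.0000 × (1 + 0.012)^2 = C$553,006.0115…
After C$178,200.00 payment: C$553,006.0115… − C$178,200.00 = C$374,806.0115…
Balance at month 4: C$374,806.0115… × (1 + 0.012)^2 = C$383,855.3279…
After C$140,400.00 payment: C$383,855.3279… − C$140,400.00 = C$243,455.3279…
Balance at month 12: C$243,455.3279… × (1 + 0.012)^8 = C$267,832.5667…
Penalty: 12 × 0.75% × C$539,969.00 = C$48,597.21
Final settlement = outstanding balance + penalty = C$267,832.5667… + C$48,597.21 = C$316,429.78

C$316,429.78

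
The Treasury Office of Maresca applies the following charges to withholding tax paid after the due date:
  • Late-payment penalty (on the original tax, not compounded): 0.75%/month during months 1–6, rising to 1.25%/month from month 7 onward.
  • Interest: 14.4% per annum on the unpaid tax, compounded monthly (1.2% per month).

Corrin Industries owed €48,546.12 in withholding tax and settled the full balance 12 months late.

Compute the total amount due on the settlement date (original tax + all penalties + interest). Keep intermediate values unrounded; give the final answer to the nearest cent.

€61,842.64

Penalty, months 1–6: 6 × 0.75% × €48,546.12 = €2,184.58…
Penalty, months 7–12: 6 × 1.25% × €48,546.12 = €3,640.96…
Interest: €48,546.12 × ((1 + 0.012)^12 − 1) = €48,546.12 × 0.1538946… = €7,470.9869…
Total = €48,546.12 + €5,825.5344 + €7,470.9869… = €61,842.64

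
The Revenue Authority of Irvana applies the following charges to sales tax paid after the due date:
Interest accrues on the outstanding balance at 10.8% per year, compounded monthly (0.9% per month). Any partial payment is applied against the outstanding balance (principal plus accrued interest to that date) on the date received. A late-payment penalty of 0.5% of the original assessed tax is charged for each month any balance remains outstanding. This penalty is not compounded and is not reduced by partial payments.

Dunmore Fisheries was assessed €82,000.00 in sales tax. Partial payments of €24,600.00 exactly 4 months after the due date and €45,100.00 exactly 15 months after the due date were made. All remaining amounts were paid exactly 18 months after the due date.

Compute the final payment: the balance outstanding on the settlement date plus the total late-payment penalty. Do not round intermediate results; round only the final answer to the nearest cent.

Balance at month 4: €82,000.0000 × (1 + 0.009)^4 = €84,992.0917…
After €24,600.00 payment: €84,992.0917… − €24,600.00 = €60,392.0917…
Balance at month 15: €60,392.0917… × (1 + 0.009)^11 = €66,647.3522…
After €45,100.00 payment: €66,647.3522… − €45,100.00 = €21,547.3522…
Balance at month 18: €21,547.3522… × (1 + 0.009)^3 = €22,134.3824…
Penalty: 18 × 0.5% × €82,000.00 = €7,380.00
Final settlement = outstanding balance + penalty = €22,134.3824… + €7,380.00 = €29,514.38

€29,514.38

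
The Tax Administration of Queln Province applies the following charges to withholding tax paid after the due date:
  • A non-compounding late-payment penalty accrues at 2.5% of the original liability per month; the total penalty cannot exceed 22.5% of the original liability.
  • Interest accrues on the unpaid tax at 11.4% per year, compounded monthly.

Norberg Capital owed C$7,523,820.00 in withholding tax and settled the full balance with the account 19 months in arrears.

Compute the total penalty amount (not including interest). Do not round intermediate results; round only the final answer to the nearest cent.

C$1,692,859.50

Penalty (uncapped): 19 × 2.5% × C$7,523,820.00 = C$3,573,814.50; cap = 22.5% × C$7,523,820.00 = C$1,692,859.50 → penalty = C$1,692,859.50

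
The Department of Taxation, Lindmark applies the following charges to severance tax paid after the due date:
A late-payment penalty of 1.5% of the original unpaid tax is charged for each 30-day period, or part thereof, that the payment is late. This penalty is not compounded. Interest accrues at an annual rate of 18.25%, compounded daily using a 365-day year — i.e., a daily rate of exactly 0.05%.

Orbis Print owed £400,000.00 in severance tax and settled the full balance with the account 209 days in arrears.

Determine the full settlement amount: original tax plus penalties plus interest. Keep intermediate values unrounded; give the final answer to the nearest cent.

Penalty periods: ⌈209/30⌉ = 7; penalty = 7 × 1.5% × £400,000.00 = £42,000.00
Interest: £400,000.00 × ((1 + 0.0005)^209 − 1) = £400,000.00 × 0.11012640… = £44,050.5604…
Total = £400,000.00 + £42,000.0000 + £44,050.5604… = £486,050.56

£486,050.56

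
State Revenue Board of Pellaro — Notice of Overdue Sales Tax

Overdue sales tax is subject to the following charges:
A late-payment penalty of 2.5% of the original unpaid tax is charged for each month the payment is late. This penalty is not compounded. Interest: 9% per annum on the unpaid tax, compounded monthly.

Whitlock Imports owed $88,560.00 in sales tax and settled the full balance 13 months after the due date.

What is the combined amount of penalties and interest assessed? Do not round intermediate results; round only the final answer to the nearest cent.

$37,816.05

Late-payment penalty = 2.5% × $88,560.00 × 13 mo = $28,782.00
Interest (9%/yr ÷ 12 = 0.75%/month): $88,560.00 × ((1 + 0.0075)^13 − 1) = $9,034.0454…
Penalties + interest = $28,782.0000 + $9,034.0454… = $37,816.05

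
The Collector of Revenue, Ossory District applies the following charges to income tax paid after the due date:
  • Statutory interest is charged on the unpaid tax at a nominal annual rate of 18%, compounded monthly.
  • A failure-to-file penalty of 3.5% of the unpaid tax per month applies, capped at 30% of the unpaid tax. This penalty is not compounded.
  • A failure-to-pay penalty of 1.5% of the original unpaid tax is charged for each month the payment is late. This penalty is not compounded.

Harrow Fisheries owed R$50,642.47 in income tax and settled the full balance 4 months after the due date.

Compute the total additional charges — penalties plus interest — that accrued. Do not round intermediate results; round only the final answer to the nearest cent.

Failure-to-file: 4 × 3.5% × R$50,642.47 = R$7,089.95… (under the 30% cap)
Failure-to-pay penalty = 1.5% × R$50,642.47 × 4 mo = R$3,038.55…
Interest (18%/yr ÷ 12 = 1.5%/month): R$50,642.47 × ((1 + 0.015)^4 − 1) = R$3,107.6018…
Penalties + interest = R$10,128.4940 + R$3,107.6018… = R$13,236.10

R$13,236.10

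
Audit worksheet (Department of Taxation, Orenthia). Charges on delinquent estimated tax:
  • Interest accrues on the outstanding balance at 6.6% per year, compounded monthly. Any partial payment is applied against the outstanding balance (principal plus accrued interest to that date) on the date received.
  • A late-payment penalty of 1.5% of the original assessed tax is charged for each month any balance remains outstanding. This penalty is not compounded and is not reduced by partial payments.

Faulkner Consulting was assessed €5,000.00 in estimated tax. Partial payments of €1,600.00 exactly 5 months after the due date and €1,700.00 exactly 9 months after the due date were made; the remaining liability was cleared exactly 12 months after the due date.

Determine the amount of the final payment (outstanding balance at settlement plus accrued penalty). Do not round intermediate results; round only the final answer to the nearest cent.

€2,849.34

Monthly rate = 6.6% ÷ 12 = 0.55%
Balance at month 5: €5,000.0000 × (1 + 0.0055)^5 = €5,139.0208…
After €1,600.00 payment: €5,139.0208… − €1,600.00 = €3,539.0208…
Balance at month 9: €3,539.0208… × (1 + 0.0055)^4 = €3,617.5240…
After €1,700.00 payment: €3,617.5240… − €1,700.00 = €1,917.5240…
Balance at month 12: €1,917.5240… × (1 + 0.0055)^3 = €1,949.3375…
Penalty: 12 × 1.5% × €5,000.00 = €900.00
Final settlement = outstanding balance + penalty = €1,949.3375… + €900.00 = €2,849.34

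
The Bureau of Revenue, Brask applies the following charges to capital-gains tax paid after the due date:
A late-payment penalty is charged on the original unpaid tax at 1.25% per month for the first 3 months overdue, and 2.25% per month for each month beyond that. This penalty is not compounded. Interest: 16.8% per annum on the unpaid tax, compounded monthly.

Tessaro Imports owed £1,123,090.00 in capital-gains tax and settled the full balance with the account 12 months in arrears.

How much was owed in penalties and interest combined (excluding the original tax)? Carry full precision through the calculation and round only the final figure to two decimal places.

Penalty, months 1–3: 3 × 1.25% × £1,123,090.00 = £42,115.88…
Penalty, months 4–12: 9 × 2.25% × £1,123,090.00 = £227,425.73…
Interest (16.8%/yr ÷ 12 = 1.4%/month): £1,123,090.00 × ((1 + 0.014)^12 − 1) = £203,907.2421…
Penalties + interest = £269,541.6000 + £203,907.2421… = £473,448.84

£473,448.84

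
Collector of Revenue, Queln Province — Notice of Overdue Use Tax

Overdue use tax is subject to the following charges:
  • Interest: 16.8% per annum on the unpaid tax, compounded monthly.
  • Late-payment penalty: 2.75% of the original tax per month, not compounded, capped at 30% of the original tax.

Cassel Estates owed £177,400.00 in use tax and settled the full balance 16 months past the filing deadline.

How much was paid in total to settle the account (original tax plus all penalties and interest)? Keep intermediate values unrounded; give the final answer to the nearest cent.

Penalty (uncapped): 16 × 2.75% × £177,400.00 = £78,056.00; cap = 30% × £177,400.00 = £53,220.00 → penalty = £53,220.00
Interest (16.8%/yr ÷ 12 = 1.4%/month): £177,400.00 × ((1 + 0.014)^16 − 1) = £44,195.4789…
Total = £177,400.00 + £53,220.0000 + £44,195.4789… = £274,815.48

£274,815.48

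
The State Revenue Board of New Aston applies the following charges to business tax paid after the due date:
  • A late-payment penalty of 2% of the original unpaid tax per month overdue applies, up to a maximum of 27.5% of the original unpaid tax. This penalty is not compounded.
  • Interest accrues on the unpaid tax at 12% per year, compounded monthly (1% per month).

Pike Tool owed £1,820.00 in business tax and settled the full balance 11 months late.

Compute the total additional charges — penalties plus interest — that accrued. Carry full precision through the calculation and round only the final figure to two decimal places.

Penalty: 11 × 2% × £1,820.00 = £400.40 (below the 27.5% cap of £500.50)
Interest: £1,820.00 × ((1 + 0.01)^11 − 1) = £1,820.00 × 0.1156683… = £210.5164…
Penalties + interest = £400.4000 + £210.5164… = £610.92

£610.92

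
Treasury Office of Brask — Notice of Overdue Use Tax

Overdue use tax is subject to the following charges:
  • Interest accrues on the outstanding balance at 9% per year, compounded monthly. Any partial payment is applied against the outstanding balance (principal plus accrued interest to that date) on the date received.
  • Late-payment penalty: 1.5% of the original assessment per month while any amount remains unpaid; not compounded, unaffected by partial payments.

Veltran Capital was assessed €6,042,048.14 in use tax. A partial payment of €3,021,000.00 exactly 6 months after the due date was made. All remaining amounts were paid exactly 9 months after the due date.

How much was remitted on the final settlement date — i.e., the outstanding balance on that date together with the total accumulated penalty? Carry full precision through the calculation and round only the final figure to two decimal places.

€4,188,531.01

Monthly rate = 9% ÷ 12 = 0.75%
Balance at month 6: €6,042,048.1400 × (1 + 0.0075)^6 = €6,319,089.5518…
After €3,021,000.00 payment: €6,319,089.5518… − €3,021,000.00 = €3,298,089.5518…
Balance at month 9: €3,298,089.5518… × (1 + 0.0075)^3 = €3,372,854.5107…
Penalty: 9 × 1.5% × €6,042,048.14 = €815,676.50…
Final settlement = outstanding balance + penalty = €3,372,854.5107… + €815,676.50… = €4,188,531.01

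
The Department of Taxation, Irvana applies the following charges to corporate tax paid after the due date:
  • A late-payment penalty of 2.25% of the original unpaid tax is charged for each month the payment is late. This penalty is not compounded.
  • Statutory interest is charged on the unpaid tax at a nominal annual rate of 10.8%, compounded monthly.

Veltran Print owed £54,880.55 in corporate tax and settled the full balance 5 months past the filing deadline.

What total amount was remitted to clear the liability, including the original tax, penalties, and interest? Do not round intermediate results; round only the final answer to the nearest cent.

Late-payment penalty: 5 × 2.25% × £54,880.55 = £6,174.06…
Interest (10.8%/yr ÷ 12 = 0.9%/month): £54,880.55 × ((1 + 0.009)^5 − 1) = £2,514.4799…
Total = £54,880.55 + £6,174.0619… + £2,514.4799… = £63,569.09

£63,569.09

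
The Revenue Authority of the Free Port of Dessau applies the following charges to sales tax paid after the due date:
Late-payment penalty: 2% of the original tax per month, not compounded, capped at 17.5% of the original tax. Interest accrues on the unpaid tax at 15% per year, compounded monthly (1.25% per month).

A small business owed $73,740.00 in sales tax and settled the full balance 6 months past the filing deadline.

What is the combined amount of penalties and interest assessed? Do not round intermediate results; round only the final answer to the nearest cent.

$14,555.04

Penalty: 6 × 2% × $73,740.00 = $8,848.80 (below the 17.5% cap of $12,904.50)
Interest: $73,740.00 × ((1 + 0.0125)^6 − 1) = $73,740.00 × 0.0773832… = $5,706.2357…
Penalties + interest = $8,848.8000 + $5,706.2357… = $14,555.04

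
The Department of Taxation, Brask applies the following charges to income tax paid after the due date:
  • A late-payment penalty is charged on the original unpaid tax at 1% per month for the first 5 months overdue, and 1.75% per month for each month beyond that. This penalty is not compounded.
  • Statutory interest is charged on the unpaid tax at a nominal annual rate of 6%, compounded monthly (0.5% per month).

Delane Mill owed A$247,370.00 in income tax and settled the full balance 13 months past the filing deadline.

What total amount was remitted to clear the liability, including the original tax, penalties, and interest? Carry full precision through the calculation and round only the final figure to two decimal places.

Penalty, months 1–5: 5 × 1% × A$247,370.00 = A$12,368.50
Penalty, months 6–13: 8 × 1.75% × A$247,370.00 = A$34,631.80
Interest: A$247,370.00 × ((1 + 0.005)^13 − 1) = A$247,370.00 × 0.0669862… = A$16,570.3765…
Total = A$247,370.00 + A$47,000.3000 + A$16,570.3765… = A$310,940.68

A$310,940.68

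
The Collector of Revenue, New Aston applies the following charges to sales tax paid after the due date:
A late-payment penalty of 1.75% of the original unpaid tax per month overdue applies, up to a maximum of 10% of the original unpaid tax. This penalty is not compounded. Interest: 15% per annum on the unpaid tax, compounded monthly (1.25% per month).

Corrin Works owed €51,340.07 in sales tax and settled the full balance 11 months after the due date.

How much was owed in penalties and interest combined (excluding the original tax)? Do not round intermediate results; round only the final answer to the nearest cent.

Penalty (uncapped): 11 × 1.75% × €51,340.07 = €9,882.96…; cap = 10% × €51,340.07 = €5,134.01… → penalty = €5,134.01…
Interest: €51,340.07 × ((1 + 0.0125)^11 − 1) = €51,340.07 × 0.1464242… = €7,517.4294…
Penalties + interest = €5,134.0070 + €7,517.4294… = €12,651.44

€12,651.44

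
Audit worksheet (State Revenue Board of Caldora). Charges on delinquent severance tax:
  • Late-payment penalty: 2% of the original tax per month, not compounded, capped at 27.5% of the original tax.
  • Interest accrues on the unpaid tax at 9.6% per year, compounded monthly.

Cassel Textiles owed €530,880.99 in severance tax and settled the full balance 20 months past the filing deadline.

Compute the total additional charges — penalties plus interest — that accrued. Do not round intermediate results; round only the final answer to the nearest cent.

€237,709.42

Penalty (uncapped): 20 × 2% × €530,880.99 = €212,352.40…; cap = 27.5% × €530,880.99 = €145,992.27… → penalty = €145,992.27…
Interest (9.6%/yr ÷ 12 = 0.8%/month): €530,880.99 × ((1 + 0.008)^20 − 1) = €91,717.1464…
Penalties + interest = €145,992.2723… + €91,717.1464… = €237,709.42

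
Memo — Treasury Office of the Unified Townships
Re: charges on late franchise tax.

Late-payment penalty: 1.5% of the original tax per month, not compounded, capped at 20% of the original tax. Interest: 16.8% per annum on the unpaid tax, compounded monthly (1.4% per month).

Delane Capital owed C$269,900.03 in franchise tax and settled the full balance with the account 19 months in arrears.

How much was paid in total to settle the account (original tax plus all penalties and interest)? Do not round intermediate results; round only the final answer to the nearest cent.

Penalty (uncapped): 19 × 1.5% × C$269,900.03 = C$76,921.51…; cap = 20% × C$269,900.03 = C$53,980.01… → penalty = C$53,980.01…
Interest: C$269,900.03 × ((1 + 0.014)^19 − 1) = C$269,900.03 × 0.3023303… = C$81,598.9570…
Total = C$269,900.03 + C$53,980.0060 + C$81,598.9570… = C$405,478.99

C$405,478.99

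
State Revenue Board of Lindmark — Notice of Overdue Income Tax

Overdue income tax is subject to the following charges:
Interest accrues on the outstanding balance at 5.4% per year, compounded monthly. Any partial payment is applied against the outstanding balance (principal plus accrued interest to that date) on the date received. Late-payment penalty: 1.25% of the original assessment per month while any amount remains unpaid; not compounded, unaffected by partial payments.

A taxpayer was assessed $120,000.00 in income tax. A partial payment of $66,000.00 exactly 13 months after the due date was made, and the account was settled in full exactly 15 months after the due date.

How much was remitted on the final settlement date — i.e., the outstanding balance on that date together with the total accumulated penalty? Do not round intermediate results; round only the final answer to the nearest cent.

$84,264.86

Monthly rate = 5.4% ÷ 12 = 0.45%
Balance at month 13: $120,000.0000 × (1 + 0.0045)^13 = $127,212.7029…
After $66,000.00 payment: $127,212.7029… − $66,000.00 = $61,212.7029…
Balance at month 15: $61,212.7029… × (1 + 0.0045)^2 = $61,764.8568…
Penalty: 15 × 1.25% × $120,000.00 = $22,500.00
Final settlement = outstanding balance + penalty = $61,764.8568… + $22,500.00 = $84,264.86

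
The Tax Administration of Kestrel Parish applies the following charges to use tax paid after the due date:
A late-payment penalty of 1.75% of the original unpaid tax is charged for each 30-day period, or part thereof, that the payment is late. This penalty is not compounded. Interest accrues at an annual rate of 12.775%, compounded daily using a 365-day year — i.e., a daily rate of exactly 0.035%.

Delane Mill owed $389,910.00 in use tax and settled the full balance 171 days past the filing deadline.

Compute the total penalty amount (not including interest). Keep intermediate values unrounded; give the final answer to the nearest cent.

$40,940.55

Penalty periods: ⌈171/30⌉ = 6; penalty = 6 × 1.75% × $389,910.00 = $40,940.55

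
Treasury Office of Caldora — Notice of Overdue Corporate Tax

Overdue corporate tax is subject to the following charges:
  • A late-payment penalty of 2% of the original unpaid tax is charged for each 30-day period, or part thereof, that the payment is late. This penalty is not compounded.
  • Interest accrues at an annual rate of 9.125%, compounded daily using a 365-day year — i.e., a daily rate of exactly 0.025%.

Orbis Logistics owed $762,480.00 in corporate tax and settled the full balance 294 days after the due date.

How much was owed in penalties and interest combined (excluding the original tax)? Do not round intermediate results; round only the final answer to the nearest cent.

$210,641.70

Penalty periods: ⌈294/30⌉ = 10; penalty = 10 × 2% × $762,480.00 = $152,496.00
Interest: $762,480.00 × ((1 + 0.00025)^294 − 1) = $762,480.00 × 0.07625865… = $58,145.6956…
Penalties + interest = $152,496.0000 + $58,145.6956… = $210,641.70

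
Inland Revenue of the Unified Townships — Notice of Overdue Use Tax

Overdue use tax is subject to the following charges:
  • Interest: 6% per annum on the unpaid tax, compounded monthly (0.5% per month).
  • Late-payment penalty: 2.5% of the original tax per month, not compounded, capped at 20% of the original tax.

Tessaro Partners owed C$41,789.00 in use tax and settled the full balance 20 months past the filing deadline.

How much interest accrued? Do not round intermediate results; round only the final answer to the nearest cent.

Interest: C$41,789.00 × ((1 + 0.005)^20 − 1) = C$41,789.00 × 0.1048956… = C$4,383.4813…

C$4,383.48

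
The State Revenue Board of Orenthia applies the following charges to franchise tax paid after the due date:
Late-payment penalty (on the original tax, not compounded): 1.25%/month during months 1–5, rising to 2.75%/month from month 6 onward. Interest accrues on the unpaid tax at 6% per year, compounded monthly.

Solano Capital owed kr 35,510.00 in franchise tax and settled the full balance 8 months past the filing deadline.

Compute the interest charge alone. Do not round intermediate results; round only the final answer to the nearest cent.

kr 1,445.51

Interest (6%/yr ÷ 12 = 0.5%/month): kr 35,510.00 × ((1 + 0.005)^8 − 1) = kr 1,445.5071…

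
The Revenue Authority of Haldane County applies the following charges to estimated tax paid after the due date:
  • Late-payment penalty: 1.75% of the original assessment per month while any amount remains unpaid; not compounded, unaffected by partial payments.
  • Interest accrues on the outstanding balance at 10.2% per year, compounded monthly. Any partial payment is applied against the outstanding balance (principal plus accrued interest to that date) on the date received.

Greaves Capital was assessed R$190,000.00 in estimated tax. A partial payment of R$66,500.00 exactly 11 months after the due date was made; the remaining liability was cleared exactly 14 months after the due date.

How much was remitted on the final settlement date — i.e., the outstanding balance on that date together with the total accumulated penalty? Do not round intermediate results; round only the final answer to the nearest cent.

Monthly rate = 10.2% ÷ 12 = 0.85%
Balance at month 11: R$190,000.0000 × (1 + 0.0085)^11 = R$208,539.5965…
After R$66,500.00 payment: R$208,539.5965… − R$66,500.00 = R$142,039.5965…
Balance at month 14: R$142,039.5965… × (1 + 0.0085)^3 = R$145,692.4806…
Penalty: 14 × 1.75% × R$190,000.00 = R$46,550.00
Final settlement = outstanding balance + penalty = R$145,692.4806… + R$46,550.00 = R$192,242.48

R$192,242.48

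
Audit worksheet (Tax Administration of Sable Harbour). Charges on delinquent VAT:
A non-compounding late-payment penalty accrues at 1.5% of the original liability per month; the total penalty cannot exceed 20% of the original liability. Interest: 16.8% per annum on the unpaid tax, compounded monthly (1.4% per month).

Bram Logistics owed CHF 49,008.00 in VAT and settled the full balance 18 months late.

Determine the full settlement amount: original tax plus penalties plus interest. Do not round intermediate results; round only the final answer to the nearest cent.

CHF 72,745.00

Penalty (uncapped): 18 × 1.5% × CHF 49,008.00 = CHF 13,232.16; cap = 20% × CHF 49,008.00 = CHF 9,801.60 → penalty = CHF 9,801.60
Interest: CHF 49,008.00 × ((1 + 0.014)^18 − 1) = CHF 49,008.00 × 0.2843494… = CHF 13,935.3958…
Total = CHF 49,008.00 + CHF 9,801.6000 + CHF 13,935.3958… = CHF 72,745.00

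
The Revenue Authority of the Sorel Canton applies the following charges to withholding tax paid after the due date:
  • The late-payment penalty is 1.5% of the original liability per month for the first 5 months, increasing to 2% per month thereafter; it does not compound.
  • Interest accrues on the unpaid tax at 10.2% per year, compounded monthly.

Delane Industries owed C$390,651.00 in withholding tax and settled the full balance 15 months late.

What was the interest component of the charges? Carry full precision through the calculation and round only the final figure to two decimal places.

C$52,883.57

Interest (10.2%/yr ÷ 12 = 0.85%/month): C$390,651.00 × ((1 + 0.0085)^15 − 1) = C$52,883.5734…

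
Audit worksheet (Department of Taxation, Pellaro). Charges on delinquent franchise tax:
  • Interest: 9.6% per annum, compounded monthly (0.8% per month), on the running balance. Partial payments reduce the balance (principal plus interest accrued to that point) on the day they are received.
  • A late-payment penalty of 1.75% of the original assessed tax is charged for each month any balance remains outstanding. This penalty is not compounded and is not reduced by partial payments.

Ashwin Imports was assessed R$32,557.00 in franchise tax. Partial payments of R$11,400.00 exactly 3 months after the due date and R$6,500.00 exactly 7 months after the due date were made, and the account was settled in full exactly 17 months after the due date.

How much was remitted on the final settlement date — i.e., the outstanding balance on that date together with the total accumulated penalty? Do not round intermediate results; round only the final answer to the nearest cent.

R$27,181.00

Balance at month 3: R$32,557.0000 × (1 + 0.008)^3 = R$33,344.6356…
After R$11,400.00 payment: R$33,344.6356… − R$11,400.00 = R$21,944.6356…
Balance at month 7: R$21,944.6356… × (1 + 0.008)^4 = R$22,655.3357…
After R$6,500.00 payment: R$22,655.3357… − R$6,500.00 = R$16,155.3357…
Balance at month 17: R$16,155.3357… × (1 + 0.008)^10 = R$17,495.2966…
Penalty: 17 × 1.75% × R$32,557.00 = R$9,685.71…
Final settlement = outstanding balance + penalty = R$17,495.2966… + R$9,685.71… = R$27,181.00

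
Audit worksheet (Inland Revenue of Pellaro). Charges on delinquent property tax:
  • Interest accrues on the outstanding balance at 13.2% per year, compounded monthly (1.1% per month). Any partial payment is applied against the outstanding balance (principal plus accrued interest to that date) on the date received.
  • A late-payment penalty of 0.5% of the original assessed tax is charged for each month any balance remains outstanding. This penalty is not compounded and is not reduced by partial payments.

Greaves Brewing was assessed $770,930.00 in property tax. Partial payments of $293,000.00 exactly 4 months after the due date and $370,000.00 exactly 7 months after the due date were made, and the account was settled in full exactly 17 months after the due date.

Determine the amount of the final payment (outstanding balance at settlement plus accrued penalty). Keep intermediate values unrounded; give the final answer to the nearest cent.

Balance at month 4: $770,930.0000 × (1 + 0.011)^4 = $805,414.7309…
After $293,000.00 payment: $805,414.7309… − $293,000.00 = $512,414.7309…
Balance at month 7: $512,414.7309… × (1 + 0.011)^3 = $529,511.1056…
After $370,000.00 payment: $529,511.1056… − $370,000.00 = $159,511.1056…
Balance at month 17: $159,511.1056… × (1 + 0.011)^10 = $177,951.8393…
Penalty: 17 × 0.5% × $770,930.00 = $65,529.05
Final settlement = outstanding balance + penalty = $177,951.8393… + $65,529.05 = $243,480.89

$243,480.89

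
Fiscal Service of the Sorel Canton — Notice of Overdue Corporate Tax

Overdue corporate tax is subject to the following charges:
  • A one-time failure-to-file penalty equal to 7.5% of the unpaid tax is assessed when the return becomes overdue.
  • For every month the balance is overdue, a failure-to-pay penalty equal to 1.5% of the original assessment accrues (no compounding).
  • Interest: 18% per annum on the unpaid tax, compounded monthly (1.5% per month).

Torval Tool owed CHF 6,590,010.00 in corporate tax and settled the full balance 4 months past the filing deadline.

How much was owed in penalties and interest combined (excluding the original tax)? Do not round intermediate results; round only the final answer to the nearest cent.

CHF 1,294,037.76

Failure-to-file penalty: 7.5% × CHF 6,590,010.00 = CHF 494,250.75
Failure-to-pay penalty: 4 × 1.5% × CHF 6,590,010.00 = CHF 395,400.60
Interest: CHF 6,590,010.00 × ((1 + 0.015)^4 − 1) = CHF 6,590,010.00 × 0.0613636… = CHF 404,386.4123…
Penalties + interest = CHF 889,651.3500 + CHF 404,386.4123… = CHF 1,294,037.76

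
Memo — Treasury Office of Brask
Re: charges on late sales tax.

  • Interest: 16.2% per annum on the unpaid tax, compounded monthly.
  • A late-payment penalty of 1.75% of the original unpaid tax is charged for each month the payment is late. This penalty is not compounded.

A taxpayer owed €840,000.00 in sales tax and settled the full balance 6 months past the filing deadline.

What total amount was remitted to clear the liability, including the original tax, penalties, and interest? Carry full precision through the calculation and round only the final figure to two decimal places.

€998,578.11

Late-payment penalty: 6 × 1.75% × €840,000.00 = €88,200.00
Interest (16.2%/yr ÷ 12 = 1.35%/month): €840,000.00 × ((1 + 0.0135)^6 − 1) = €70,378.1051…
Total = €840,000.00 + €88,200.0000 + €70,378.1051… = €998,578.11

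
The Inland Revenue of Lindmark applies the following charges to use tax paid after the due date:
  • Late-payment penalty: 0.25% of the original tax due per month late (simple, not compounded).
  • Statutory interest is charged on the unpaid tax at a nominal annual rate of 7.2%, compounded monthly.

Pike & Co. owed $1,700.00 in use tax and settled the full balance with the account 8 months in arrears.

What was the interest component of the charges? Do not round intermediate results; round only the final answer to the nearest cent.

Interest (7.2%/yr ÷ 12 = 0.6%/month): $1,700.00 × ((1 + 0.006)^8 − 1) = $83.3343…

$83.33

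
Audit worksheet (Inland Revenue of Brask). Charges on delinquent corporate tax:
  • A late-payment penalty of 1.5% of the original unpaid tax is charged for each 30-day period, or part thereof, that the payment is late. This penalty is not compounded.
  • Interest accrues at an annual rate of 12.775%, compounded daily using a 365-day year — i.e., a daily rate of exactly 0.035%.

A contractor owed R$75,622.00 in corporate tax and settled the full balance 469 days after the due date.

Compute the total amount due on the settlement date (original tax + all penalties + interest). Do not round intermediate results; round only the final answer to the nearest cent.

Penalty periods: ⌈469/30⌉ = 16; penalty = 16 × 1.5% × R$75,622.00 = R$18,149.28
Interest: R$75,622.00 × ((1 + 0.00035)^469 − 1) = R$75,622.00 × 0.17835722… = R$13,487.7295…
Total = R$75,622.00 + R$18,149.2800 + R$13,487.7295… = R$107,259.01

R$107,259.01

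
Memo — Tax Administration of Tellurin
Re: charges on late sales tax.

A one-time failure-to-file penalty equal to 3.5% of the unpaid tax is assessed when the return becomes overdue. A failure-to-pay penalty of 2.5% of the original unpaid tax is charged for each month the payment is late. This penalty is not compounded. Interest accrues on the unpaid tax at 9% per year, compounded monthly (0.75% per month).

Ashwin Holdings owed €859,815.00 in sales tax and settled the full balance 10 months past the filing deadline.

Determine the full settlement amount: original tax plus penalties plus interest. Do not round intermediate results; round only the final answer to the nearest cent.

Failure-to-file penalty: 3.5% × €859,815.00 = €30,093.53…
Failure-to-pay penalty: 10 × 2.5% × €859,815.00 = €214,953.75
Interest: €859,815.00 × ((1 + 0.0075)^10 − 1) = €859,815.00 × 0.0775825… = €66,706.6363…
Total = €859,815.00 + €245,047.2750 + €66,706.6363… = €1,171,568.91

€1,171,568.91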